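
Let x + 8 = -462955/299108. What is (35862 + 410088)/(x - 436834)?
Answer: -133387212600/130663399891 ≈ -1.0208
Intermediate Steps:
x = -2855819/299108 (x = -8 - 462955/299108 = -2855819/299108 ≈ -9.5478)
(35862 + 410088)/(x - 436834) = (35862 + 410088)/(-2855819/299108 - 436834) = 445950/(-130663399891/299108) = 445950*(-299108/130663399891) = -133387212600/130663399891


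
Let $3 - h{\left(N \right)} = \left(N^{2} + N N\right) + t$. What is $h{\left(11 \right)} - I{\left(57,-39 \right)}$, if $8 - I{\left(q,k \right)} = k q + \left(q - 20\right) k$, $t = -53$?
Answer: $-3860$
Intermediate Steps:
$h{\left(N \right)} = 56 - 2 N^{2}$ ($h{\left(N \right)} = 3 - \left(\left(N^{2} + N N\right) - 53\right) = 3 - \left(\left(N^{2} + N^{2}\right) - 53\right) = 3 - \left(2 N^{2} - 53\right) = 3 - \left(-53 + 2 N^{2}\right) = 56 - 2 N^{2}$)
$I{\left(q,k \right)} = 8 - k q - k \left(-20 + q\right)$ ($I{\left(q,k \right)} = 8 - \left(k q + \left(q - 20\right) k\right) = 8 - \left(k q + \left(-20 + q\right) k\right) = 8 - \left(k q + k \left(-20 + q\right)\right) = 8 - k q - k \left(-20 + q\right)$)
$h{\left(11 \right)} - I{\left(57,-39 \right)} = \left(56 - 2 \cdot 11^{2}\right) - \left(8 + 20 \left(-39\right) - \left(-78\right) 57\right) = \left(56 - 242\right) - \left(8 - 780 + 4446\right) = \left(56 - 242\right) - 3674 = -186 - 3674 = -3860$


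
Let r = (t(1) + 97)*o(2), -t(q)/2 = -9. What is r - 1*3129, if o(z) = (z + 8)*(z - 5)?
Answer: -6579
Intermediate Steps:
o(z) = (-5 + z)*(8 + z) (o(z) = (8 + z)*(-5 + z) = (-5 + z)*(8 + z))
t(q) = 18 (t(q) = -2*(-9) = 18)
r = -3450 (r = (18 + 97)*(-40 + 2² + 3*2) = 115*(-40 + 4 + 6) = 115*(-30) = -3450)
r - 1*3129 = -3450 - 1*3129 = -3450 - 3129 = -6579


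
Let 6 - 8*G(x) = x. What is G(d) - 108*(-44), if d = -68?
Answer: 19045/4 ≈ 4761.3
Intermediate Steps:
G(x) = ¾ - x/8
G(d) - 108*(-44) = (¾ - ⅛*(-68)) - 108*(-44) = (¾ + 17/2) - 1*(-4752) = 37/4 + 4752 = 19045/4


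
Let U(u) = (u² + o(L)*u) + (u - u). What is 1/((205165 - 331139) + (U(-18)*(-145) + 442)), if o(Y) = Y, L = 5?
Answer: -1/159462 ≈ -6.2711e-6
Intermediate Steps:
U(u) = u² + 5*u (U(u) = (u² + 5*u) + (u - u) = (u² + 5*u) + 0 = u² + 5*u)
1/((205165 - 331139) + (U(-18)*(-145) + 442)) = 1/((205165 - 331139) + (-18*(5 - 18)*(-145) + 442)) = 1/(-125974 + (-18*(-13)*(-145) + 442)) = 1/(-125974 + (234*(-145) + 442)) = 1/(-125974 + (-33930 + 442)) = 1/(-125974 - 33488) = 1/(-159462) = -1/159462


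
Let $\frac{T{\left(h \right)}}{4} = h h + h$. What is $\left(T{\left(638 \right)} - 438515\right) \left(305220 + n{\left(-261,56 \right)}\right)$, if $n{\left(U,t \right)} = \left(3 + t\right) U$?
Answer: $345528363873$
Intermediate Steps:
$n{\left(U,t \right)} = U \left(3 + t\right)$
$T{\left(h \right)} = 4 h + 4 h^{2}$ ($T{\left(h \right)} = 4 \left(h h + h\right) = 4 \left(h^{2} + h\right) = 4 \left(h + h^{2}\right) = 4 h + 4 h^{2}$)
$\left(T{\left(638 \right)} - 438515\right) \left(305220 + n{\left(-261,56 \right)}\right) = \left(4 \cdot 638 \left(1 + 638\right) - 438515\right) \left(305220 - 261 \left(3 + 56\right)\right) = \left(4 \cdot 638 \cdot 639 - 438515\right) \left(305220 - 15399\right) = \left(1630728 - 438515\right) \left(305220 - 15399\right) = 1192213 \cdot 289821 = 345528363873$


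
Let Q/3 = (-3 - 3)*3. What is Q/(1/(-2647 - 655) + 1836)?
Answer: -178308/6062471 ≈ -0.029412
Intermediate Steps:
Q = -54 (Q = 3*((-3 - 3)*3) = 3*(-6*3) = 3*(-18) = -54)
Q/(1/(-2647 - 655) + 1836) = -54/(1/(-2647 - 655) + 1836) = -54/(1/(-3302) + 1836) = -54/(-1/3302 + 1836) = -54/(6062471/3302) = (3302/6062471)*(-54) = -178308/6062471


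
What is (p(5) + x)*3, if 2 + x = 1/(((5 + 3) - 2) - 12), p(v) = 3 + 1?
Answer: 11/2 ≈ 5.5000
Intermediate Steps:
p(v) = 4
x = -13/6 (x = -2 + 1/(((5 + 3) - 2) - 12) = -2 + 1/((8 - 2) - 12) = -2 + 1/(6 - 12) = -2 + 1/(-6) = -2 - ⅙ = -13/6 ≈ -2.1667)
(p(5) + x)*3 = (4 - 13/6)*3 = (11/6)*3 = 11/2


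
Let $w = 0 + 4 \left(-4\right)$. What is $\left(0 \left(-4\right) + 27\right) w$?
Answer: $-432$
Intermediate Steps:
$w = -16$ ($w = 0 - 16 = -16$)
$\left(0 \left(-4\right) + 27\right) w = \left(0 \left(-4\right) + 27\right) \left(-16\right) = \left(0 + 27\right) \left(-16\right) = 27 \left(-16\right) = -432$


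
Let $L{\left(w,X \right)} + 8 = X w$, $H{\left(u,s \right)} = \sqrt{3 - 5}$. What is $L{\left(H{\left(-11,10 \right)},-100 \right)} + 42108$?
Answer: $42100 - 100 i \sqrt{2} \approx 42100.0 - 141.42 i$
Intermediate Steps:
$H{\left(u,s \right)} = i \sqrt{2}$ ($H{\left(u,s \right)} = \sqrt{-2} = i \sqrt{2}$)
$L{\left(w,X \right)} = -8 + X w$
$L{\left(H{\left(-11,10 \right)},-100 \right)} + 42108 = \left(-8 - 100 i \sqrt{2}\right) + 42108 = 42100 - 100 i \sqrt{2}$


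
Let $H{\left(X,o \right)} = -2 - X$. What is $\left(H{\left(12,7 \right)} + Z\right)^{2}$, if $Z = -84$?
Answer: $9604$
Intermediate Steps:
$\left(H{\left(12,7 \right)} + Z\right)^{2} = \left(\left(-2 - 12\right) - 84\right)^{2} = \left(-14 - 84\right)^{2} = \left(-98\right)^{2} = 9604$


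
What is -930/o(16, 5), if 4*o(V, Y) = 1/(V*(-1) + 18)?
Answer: -7440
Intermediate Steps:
o(V, Y) = 1/(4*(18 - V)) (o(V, Y) = 1/(4*(V*(-1) + 18)) = 1/(4*(-V + 18)) = 1/(4*(18 - V)))
-930/o(16, 5) = -930/((-1/(-72 + 4*16))) = -930/((-1/(-72 + 64))) = -930/((-1/(-8))) = -930/((-1*(-1/8))) = -930/1/8 = -930*8 = -7440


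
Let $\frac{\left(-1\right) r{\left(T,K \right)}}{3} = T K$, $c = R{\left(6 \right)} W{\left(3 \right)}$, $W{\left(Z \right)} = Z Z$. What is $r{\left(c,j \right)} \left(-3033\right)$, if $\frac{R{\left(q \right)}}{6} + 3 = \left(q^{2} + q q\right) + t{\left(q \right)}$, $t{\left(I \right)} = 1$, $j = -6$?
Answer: $-206365320$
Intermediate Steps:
$W{\left(Z \right)} = Z^{2}$
$R{\left(q \right)} = -12 + 12 q^{2}$ ($R{\left(q \right)} = -18 + 6 \left(\left(q^{2} + q q\right) + 1\right) = -18 + 6 \left(\left(q^{2} + q^{2}\right) + 1\right) = -18 + 6 \left(2 q^{2} + 1\right) = -18 + 6 \left(1 + 2 q^{2}\right) = -18 + \left(6 + 12 q^{2}\right) = -12 + 12 q^{2}$)
$c = 3780$ ($c = \left(-12 + 12 \cdot 6^{2}\right) 3^{2} = \left(-12 + 12 \cdot 36\right) 9 = \left(-12 + 432\right) 9 = 420 \cdot 9 = 3780$)
$r{\left(T,K \right)} = - 3 K T$ ($r{\left(T,K \right)} = - 3 T K = - 3 K T$)
$r{\left(c,j \right)} \left(-3033\right) = \left(-3\right) \left(-6\right) 3780 \left(-3033\right) = 68040 \left(-3033\right) = -206365320$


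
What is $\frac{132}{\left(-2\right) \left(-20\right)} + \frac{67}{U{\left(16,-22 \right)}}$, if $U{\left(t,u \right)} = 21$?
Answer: $\frac{1363}{210} \approx 6.4905$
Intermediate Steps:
$\frac{132}{\left(-2\right) \left(-20\right)} + \frac{67}{U{\left(16,-22 \right)}} = \frac{132}{\left(-2\right) \left(-20\right)} + \frac{67}{21} = \frac{132}{40} + 67 \cdot \frac{1}{21} = 132 \cdot \frac{1}{40} + \frac{67}{21} = \frac{33}{10} + \frac{67}{21} = \frac{1363}{210}$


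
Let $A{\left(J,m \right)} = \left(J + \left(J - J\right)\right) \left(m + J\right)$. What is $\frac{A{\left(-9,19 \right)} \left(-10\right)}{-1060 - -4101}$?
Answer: $\frac{900}{3041} \approx 0.29596$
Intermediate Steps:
$A{\left(J,m \right)} = J \left(J + m\right)$ ($A{\left(J,m \right)} = \left(J + 0\right) \left(J + m\right) = J \left(J + m\right)$)
$\frac{A{\left(-9,19 \right)} \left(-10\right)}{-1060 - -4101} = \frac{- 9 \left(-9 + 19\right) \left(-10\right)}{-1060 - -4101} = \frac{\left(-9\right) 10 \left(-10\right)}{-1060 + 4101} = \frac{\left(-90\right) \left(-10\right)}{3041} = 900 \cdot \frac{1}{3041} = \frac{900}{3041}$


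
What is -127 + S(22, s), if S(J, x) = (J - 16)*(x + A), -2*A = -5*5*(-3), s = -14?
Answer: -436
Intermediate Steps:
A = -75/2 (A = -(-5*5)*(-3)/2 = -(-25)*(-3)/2 = -½*75 = -75/2 ≈ -37.500)
S(J, x) = (-16 + J)*(-75/2 + x) (S(J, x) = (J - 16)*(x - 75/2) = (-16 + J)*(-75/2 + x))
-127 + S(22, s) = -127 + (600 - 16*(-14) - 75/2*22 + 22*(-14)) = -127 + (600 + 224 - 825 - 308) = -127 - 309 = -436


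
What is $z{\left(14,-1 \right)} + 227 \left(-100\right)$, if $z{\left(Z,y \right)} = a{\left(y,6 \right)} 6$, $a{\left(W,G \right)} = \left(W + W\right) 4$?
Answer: $-22748$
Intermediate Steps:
$a{\left(W,G \right)} = 8 W$ ($a{\left(W,G \right)} = 2 W 4 = 8 W$)
$z{\left(Z,y \right)} = 48 y$ ($z{\left(Z,y \right)} = 8 y 6 = 48 y$)
$z{\left(14,-1 \right)} + 227 \left(-100\right) = 48 \left(-1\right) + 227 \left(-100\right) = -48 - 22700 = -22748$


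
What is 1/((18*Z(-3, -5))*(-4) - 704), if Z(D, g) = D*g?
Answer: -1/1784 ≈ -0.00056054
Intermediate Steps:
1/((18*Z(-3, -5))*(-4) - 704) = 1/((18*(-3*(-5)))*(-4) - 704) = 1/((18*15)*(-4) - 704) = 1/(270*(-4) - 704) = 1/(-1080 - 704) = 1/(-1784) = -1/1784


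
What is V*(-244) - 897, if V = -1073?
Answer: 260915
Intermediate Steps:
V*(-244) - 897 = -1073*(-244) - 897 = 261812 - 897 = 260915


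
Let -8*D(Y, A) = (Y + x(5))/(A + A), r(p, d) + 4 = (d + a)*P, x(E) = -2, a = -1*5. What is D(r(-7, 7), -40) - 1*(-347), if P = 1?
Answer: 55519/160 ≈ 346.99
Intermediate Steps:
a = -5
r(p, d) = -9 + d (r(p, d) = -4 + (d - 5)*1 = -4 + (-5 + d)*1 = -4 + (-5 + d) = -9 + d)
D(Y, A) = -(-2 + Y)/(16*A) (D(Y, A) = -(Y - 2)/(8*(A + A)) = -(-2 + Y)/(8*(2*A)) = -(-2 + Y)*1/(2*A)/8 = -(-2 + Y)/(16*A))
D(r(-7, 7), -40) - 1*(-347) = (1/16)*(2 - (-9 + 7))/(-40) - 1*(-347) = (1/16)*(-1/40)*(2 - 1*(-2)) + 347 = (1/16)*(-1/40)*(2 + 2) + 347 = (1/16)*(-1/40)*4 + 347 = -1/160 + 347 = 55519/160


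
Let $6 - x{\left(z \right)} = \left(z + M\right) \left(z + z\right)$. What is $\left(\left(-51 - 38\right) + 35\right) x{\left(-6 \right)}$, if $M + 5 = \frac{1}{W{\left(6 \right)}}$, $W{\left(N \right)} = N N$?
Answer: $6786$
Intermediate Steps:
$W{\left(N \right)} = N^{2}$
$M = - \frac{179}{36}$ ($M = -5 + \frac{1}{6^{2}} = -5 + \frac{1}{36} = - \frac{179}{36} \approx -4.9722$)
$x{\left(z \right)} = 6 - 2 z \left(- \frac{179}{36} + z\right)$ ($x{\left(z \right)} = 6 - \left(z - \frac{179}{36}\right) \left(z + z\right) = 6 - \left(- \frac{179}{36} + z\right) 2 z = 6 - 2 z \left(- \frac{179}{36} + z\right)$)
$\left(\left(-51 - 38\right) + 35\right) x{\left(-6 \right)} = \left(\left(-51 - 38\right) + 35\right) \left(6 - 2 \left(-6\right)^{2} + \frac{179}{18} \left(-6\right)\right) = \left(-89 + 35\right) \left(6 - 72 - \frac{179}{3}\right) = - 54 \left(6 - 72 - \frac{179}{3}\right) = \left(-54\right) \left(- \frac{377}{3}\right) = 6786$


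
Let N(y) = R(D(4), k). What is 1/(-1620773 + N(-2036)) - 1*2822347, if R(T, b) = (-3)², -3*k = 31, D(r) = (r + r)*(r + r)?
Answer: -4574358413109/1620764 ≈ -2.8223e+6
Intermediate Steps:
D(r) = 4*r² (D(r) = (2*r)*(2*r) = 4*r²)
k = -31/3 (k = -⅓*31 = -31/3 ≈ -10.333)
R(T, b) = 9
N(y) = 9
1/(-1620773 + N(-2036)) - 1*2822347 = 1/(-1620773 + 9) - 1*2822347 = 1/(-1620764) - 2822347 = -1/1620764 - 2822347 = -4574358413109/1620764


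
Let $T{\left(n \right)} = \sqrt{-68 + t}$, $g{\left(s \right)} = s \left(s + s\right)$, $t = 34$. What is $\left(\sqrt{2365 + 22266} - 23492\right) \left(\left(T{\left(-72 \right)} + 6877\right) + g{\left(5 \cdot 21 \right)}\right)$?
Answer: $- \left(23492 - \sqrt{24631}\right) \left(28927 + i \sqrt{34}\right) \approx -6.7501 \cdot 10^{8} - 1.3607 \cdot 10^{5} i$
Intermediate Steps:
$g{\left(s \right)} = 2 s^{2}$ ($g{\left(s \right)} = s 2 s = 2 s^{2}$)
$T{\left(n \right)} = i \sqrt{34}$ ($T{\left(n \right)} = \sqrt{-68 + 34} = \sqrt{-34} = i \sqrt{34}$)
$\left(\sqrt{2365 + 22266} - 23492\right) \left(\left(T{\left(-72 \right)} + 6877\right) + g{\left(5 \cdot 21 \right)}\right) = \left(\sqrt{2365 + 22266} - 23492\right) \left(\left(i \sqrt{34} + 6877\right) + 2 \left(5 \cdot 21\right)^{2}\right) = \left(\sqrt{24631} - 23492\right) \left(\left(6877 + i \sqrt{34}\right) + 2 \cdot 105^{2}\right) = \left(-23492 + \sqrt{24631}\right) \left(\left(6877 + i \sqrt{34}\right) + 2 \cdot 11025\right) = \left(-23492 + \sqrt{24631}\right) \left(\left(6877 + i \sqrt{34}\right) + 22050\right) = \left(-23492 + \sqrt{24631}\right) \left(28927 + i \sqrt{34}\right)$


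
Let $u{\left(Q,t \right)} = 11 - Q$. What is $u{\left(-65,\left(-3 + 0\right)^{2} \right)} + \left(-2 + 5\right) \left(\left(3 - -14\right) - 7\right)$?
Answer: $106$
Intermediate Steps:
$u{\left(-65,\left(-3 + 0\right)^{2} \right)} + \left(-2 + 5\right) \left(\left(3 - -14\right) - 7\right) = \left(11 - -65\right) + \left(-2 + 5\right) \left(\left(3 - -14\right) - 7\right) = \left(11 + 65\right) + 3 \left(\left(3 + 14\right) - 7\right) = 76 + 3 \left(17 - 7\right) = 76 + 3 \cdot 10 = 76 + 30 = 106$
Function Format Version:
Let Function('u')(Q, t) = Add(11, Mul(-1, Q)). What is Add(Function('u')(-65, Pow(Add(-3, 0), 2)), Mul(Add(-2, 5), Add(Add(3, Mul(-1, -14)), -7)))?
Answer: 106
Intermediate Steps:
Add(Function('u')(-65, Pow(Add(-3, 0), 2)), Mul(Add(-2, 5), Add(Add(3, Mul(-1, -14)), -7))) = Add(Add(11, Mul(-1, -65)), Mul(Add(-2, 5), Add(Add(3, Mul(-1, -14)), -7))) = Add(Add(11, 65), Mul(3, Add(Add(3, 14), -7))) = Add(76, Mul(3, Add(17, -7))) = Add(76, Mul(3, 10)) = Add(76, 30) = 106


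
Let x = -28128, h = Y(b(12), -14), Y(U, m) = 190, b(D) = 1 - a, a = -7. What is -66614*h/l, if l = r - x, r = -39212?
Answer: 3164165/2771 ≈ 1141.9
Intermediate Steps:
b(D) = 8 (b(D) = 1 - 1*(-7) = 1 + 7 = 8)
h = 190
l = -11084 (l = -39212 - 1*(-28128) = -39212 + 28128 = -11084)
-66614*h/l = -66614/((-11084/190)) = -66614/((-11084*1/190)) = -66614/(-5542/95) = -66614*(-95/5542) = 3164165/2771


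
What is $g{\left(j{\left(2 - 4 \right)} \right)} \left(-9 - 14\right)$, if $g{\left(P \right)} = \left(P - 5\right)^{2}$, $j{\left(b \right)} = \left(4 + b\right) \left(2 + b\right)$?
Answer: $-575$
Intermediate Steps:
$j{\left(b \right)} = \left(2 + b\right) \left(4 + b\right)$
$g{\left(P \right)} = \left(-5 + P\right)^{2}$
$g{\left(j{\left(2 - 4 \right)} \right)} \left(-9 - 14\right) = \left(-5 + \left(8 + \left(2 - 4\right)^{2} + 6 \left(2 - 4\right)\right)\right)^{2} \left(-9 - 14\right) = \left(-5 + \left(8 + \left(-2\right)^{2} + 6 \left(-2\right)\right)\right)^{2} \left(-23\right) = \left(-5 + \left(8 + 4 - 12\right)\right)^{2} \left(-23\right) = \left(-5 + 0\right)^{2} \left(-23\right) = \left(-5\right)^{2} \left(-23\right) = 25 \left(-23\right) = -575$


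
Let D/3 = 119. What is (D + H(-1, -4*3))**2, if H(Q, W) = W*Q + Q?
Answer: 135424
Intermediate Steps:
H(Q, W) = Q + Q*W (H(Q, W) = Q*W + Q = Q + Q*W)
D = 357 (D = 3*119 = 357)
(D + H(-1, -4*3))**2 = (357 - (1 - 4*3))**2 = (357 - (1 - 12))**2 = (357 - 1*(-11))**2 = (357 + 11)**2 = 368**2 = 135424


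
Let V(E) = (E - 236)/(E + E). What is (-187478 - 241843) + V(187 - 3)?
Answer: -39497545/92 ≈ -4.2932e+5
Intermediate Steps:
V(E) = (-236 + E)/(2*E) (V(E) = (-236 + E)/((2*E)) = (-236 + E)*(1/(2*E)) = (-236 + E)/(2*E))
(-187478 - 241843) + V(187 - 3) = (-187478 - 241843) + (-236 + (187 - 3))/(2*(187 - 3)) = -429321 + (½)*(-236 + 184)/184 = -429321 + (½)*(1/184)*(-52) = -429321 - 13/92 = -39497545/92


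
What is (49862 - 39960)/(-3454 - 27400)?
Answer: -4951/15427 ≈ -0.32093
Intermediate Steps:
(49862 - 39960)/(-3454 - 27400) = 9902/(-30854) = 9902*(-1/30854) = -4951/15427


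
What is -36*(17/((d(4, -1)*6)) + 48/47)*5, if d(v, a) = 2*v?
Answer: -46545/188 ≈ -247.58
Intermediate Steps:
-36*(17/((d(4, -1)*6)) + 48/47)*5 = -36*(17/(((2*4)*6)) + 48/47)*5 = -36*(17/((8*6)) + 48*(1/47))*5 = -36*(17/48 + 48/47)*5 = -36*3103/2256*5 = -9309/188*5 = -46545/188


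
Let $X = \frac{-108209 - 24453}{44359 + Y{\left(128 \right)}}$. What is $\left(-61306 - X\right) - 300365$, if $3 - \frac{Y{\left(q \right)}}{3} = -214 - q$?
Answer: $- \frac{8208780356}{22697} \approx -3.6167 \cdot 10^{5}$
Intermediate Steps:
$Y{\left(q \right)} = 651 + 3 q$ ($Y{\left(q \right)} = 9 - 3 \left(-214 - q\right) = 9 + \left(642 + 3 q\right) = 651 + 3 q$)
$X = - \frac{66331}{22697}$ ($X = \frac{-108209 - 24453}{44359 + \left(651 + 3 \cdot 128\right)} = - \frac{132662}{44359 + \left(651 + 384\right)} = - \frac{132662}{44359 + 1035} = - \frac{132662}{45394} = \left(-132662\right) \frac{1}{45394} = - \frac{66331}{22697} \approx -2.9225$)
$\left(-61306 - X\right) - 300365 = \left(-61306 - - \frac{66331}{22697}\right) - 300365 = \left(-61306 + \frac{66331}{22697}\right) - 300365 = - \frac{1391395951}{22697} - 300365 = - \frac{8208780356}{22697}$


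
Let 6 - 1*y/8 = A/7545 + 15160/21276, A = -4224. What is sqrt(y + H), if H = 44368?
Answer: 4*sqrt(55195156238607015)/4459095 ≈ 210.75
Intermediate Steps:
y = 625768096/13377285 (y = 48 - 8*(-4224/7545 + 15160/21276) = 48 - 8*(-4224*1/7545 + 15160*(1/21276)) = 48 - 8*(-1408/2515 + 3790/5319) = 48 - 8*2042698/13377285 = 48 - 16341584/13377285 = 625768096/13377285 ≈ 46.778)
sqrt(y + H) = sqrt(625768096/13377285 + 44368) = sqrt(594149148976/13377285) = 4*sqrt(55195156238607015)/4459095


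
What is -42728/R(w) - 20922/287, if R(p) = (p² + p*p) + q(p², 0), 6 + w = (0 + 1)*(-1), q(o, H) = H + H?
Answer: -146054/287 ≈ -508.90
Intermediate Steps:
q(o, H) = 2*H
w = -7 (w = -6 + (0 + 1)*(-1) = -6 + 1*(-1) = -6 - 1 = -7)
R(p) = 2*p² (R(p) = (p² + p*p) + 2*0 = (p² + p²) + 0 = 2*p² + 0 = 2*p²)
-42728/R(w) - 20922/287 = -42728/(2*(-7)²) - 20922/287 = -42728/(2*49) - 20922*1/287 = -42728/98 - 20922/287 = -42728*1/98 - 20922/287 = -436 - 20922/287 = -146054/287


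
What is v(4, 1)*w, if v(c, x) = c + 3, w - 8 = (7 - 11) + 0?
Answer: 28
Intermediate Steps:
w = 4 (w = 8 + ((7 - 11) + 0) = 8 + (-4 + 0) = 8 - 4 = 4)
v(c, x) = 3 + c
v(4, 1)*w = (3 + 4)*4 = 7*4 = 28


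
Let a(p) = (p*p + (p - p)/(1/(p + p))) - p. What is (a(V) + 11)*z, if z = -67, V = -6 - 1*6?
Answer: -11189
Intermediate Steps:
V = -12 (V = -6 - 6 = -12)
a(p) = p² - p (a(p) = (p² + 0/(1/(2*p))) - p = (p² + 0/((1/(2*p)))) - p = (p² + 0*(2*p)) - p = (p² + 0) - p = p² - p)
(a(V) + 11)*z = (-12*(-1 - 12) + 11)*(-67) = (-12*(-13) + 11)*(-67) = (156 + 11)*(-67) = 167*(-67) = -11189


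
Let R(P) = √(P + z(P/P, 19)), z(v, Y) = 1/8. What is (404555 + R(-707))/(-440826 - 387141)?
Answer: -404555/827967 - I*√11310/3311868 ≈ -0.48861 - 3.2111e-5*I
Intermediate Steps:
z(v, Y) = ⅛
R(P) = √(⅛ + P) (R(P) = √(P + ⅛) = √(⅛ + P))
(404555 + R(-707))/(-440826 - 387141) = (404555 + √(2 + 16*(-707))/4)/(-440826 - 387141) = (404555 + √(2 - 11312)/4)/(-827967) = (404555 + √(-11310)/4)*(-1/827967) = (404555 + (I*√11310)/4)*(-1/827967) = (404555 + I*√11310/4)*(-1/827967) = -404555/827967 - I*√11310/3311868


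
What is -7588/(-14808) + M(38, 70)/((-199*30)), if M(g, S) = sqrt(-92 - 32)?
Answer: 1897/3702 - I*sqrt(31)/2985 ≈ 0.51243 - 0.0018652*I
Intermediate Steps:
M(g, S) = 2*I*sqrt(31) (M(g, S) = sqrt(-124) = 2*I*sqrt(31))
-7588/(-14808) + M(38, 70)/((-199*30)) = -7588/(-14808) + (2*I*sqrt(31))/((-199*30)) = -7588*(-1/14808) + (2*I*sqrt(31))/(-5970) = 1897/3702 + (2*I*sqrt(31))*(-1/5970) = 1897/3702 - I*sqrt(31)/2985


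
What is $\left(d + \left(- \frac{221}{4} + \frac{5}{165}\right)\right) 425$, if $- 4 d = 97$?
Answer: $- \frac{2229125}{66} \approx -33775.0$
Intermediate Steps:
$d = - \frac{97}{4}$ ($d = \left(- \frac{1}{4}\right) 97 = - \frac{97}{4} \approx -24.25$)
$\left(d + \left(- \frac{221}{4} + \frac{5}{165}\right)\right) 425 = \left(- \frac{97}{4} + \left(- \frac{221}{4} + \frac{5}{165}\right)\right) 425 = \left(- \frac{97}{4} + \left(\left(-221\right) \frac{1}{4} + 5 \cdot \frac{1}{165}\right)\right) 425 = \left(- \frac{97}{4} + \left(- \frac{221}{4} + \frac{1}{33}\right)\right) 425 = \left(- \frac{97}{4} - \frac{7289}{132}\right) 425 = \left(- \frac{5245}{66}\right) 425 = - \frac{2229125}{66}$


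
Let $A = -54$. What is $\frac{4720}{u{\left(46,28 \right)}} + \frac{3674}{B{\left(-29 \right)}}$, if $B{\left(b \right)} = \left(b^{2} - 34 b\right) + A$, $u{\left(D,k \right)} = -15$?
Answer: $- \frac{554230}{1773} \approx -312.59$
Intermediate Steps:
$B{\left(b \right)} = -54 + b^{2} - 34 b$ ($B{\left(b \right)} = \left(b^{2} - 34 b\right) - 54 = -54 + b^{2} - 34 b$)
$\frac{4720}{u{\left(46,28 \right)}} + \frac{3674}{B{\left(-29 \right)}} = \frac{4720}{-15} + \frac{3674}{-54 + \left(-29\right)^{2} - -986} = 4720 \left(- \frac{1}{15}\right) + \frac{3674}{-54 + 841 + 986} = - \frac{944}{3} + \frac{3674}{1773} = - \frac{554230}{1773}$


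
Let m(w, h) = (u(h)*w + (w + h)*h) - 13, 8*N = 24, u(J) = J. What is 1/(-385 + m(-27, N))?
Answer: -1/551 ≈ -0.0018149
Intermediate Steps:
N = 3 (N = (⅛)*24 = 3)
m(w, h) = -13 + h*w + h*(h + w) (m(w, h) = (h*w + (w + h)*h) - 13 = (h*w + (h + w)*h) - 13 = (h*w + h*(h + w)) - 13 = -13 + h*w + h*(h + w))
1/(-385 + m(-27, N)) = 1/(-385 + (-13 + 3² + 2*3*(-27))) = 1/(-385 + (-13 + 9 - 162)) = 1/(-385 - 166) = 1/(-551) = -1/551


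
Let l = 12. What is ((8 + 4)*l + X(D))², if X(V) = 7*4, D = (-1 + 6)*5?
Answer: 29584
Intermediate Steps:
D = 25 (D = 5*5 = 25)
X(V) = 28
((8 + 4)*l + X(D))² = ((8 + 4)*12 + 28)² = (12*12 + 28)² = (144 + 28)² = 172² = 29584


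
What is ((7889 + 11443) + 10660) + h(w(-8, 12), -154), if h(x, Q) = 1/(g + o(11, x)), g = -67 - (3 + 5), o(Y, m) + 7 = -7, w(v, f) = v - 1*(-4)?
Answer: 2669287/89 ≈ 29992.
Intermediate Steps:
w(v, f) = 4 + v (w(v, f) = v + 4 = 4 + v)
o(Y, m) = -14 (o(Y, m) = -7 - 7 = -14)
g = -75 (g = -67 - 1*8 = -67 - 8 = -75)
h(x, Q) = -1/89 (h(x, Q) = 1/(-75 - 14) = 1/(-89) = -1/89)
((7889 + 11443) + 10660) + h(w(-8, 12), -154) = ((7889 + 11443) + 10660) - 1/89 = (19332 + 10660) - 1/89 = 29992 - 1/89 = 2669287/89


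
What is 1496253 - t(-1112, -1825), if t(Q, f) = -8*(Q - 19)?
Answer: 1487205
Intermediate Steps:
t(Q, f) = 152 - 8*Q (t(Q, f) = -8*(-19 + Q) = 152 - 8*Q)
1496253 - t(-1112, -1825) = 1496253 - (152 - 8*(-1112)) = 1496253 - (152 + 8896) = 1496253 - 1*9048 = 1496253 - 9048 = 1487205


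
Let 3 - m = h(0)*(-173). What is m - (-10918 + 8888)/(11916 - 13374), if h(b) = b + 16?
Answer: 2019044/729 ≈ 2769.6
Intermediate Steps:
h(b) = 16 + b
m = 2771 (m = 3 - (16 + 0)*(-173) = 3 - 16*(-173) = 3 - 1*(-2768) = 3 + 2768 = 2771)
m - (-10918 + 8888)/(11916 - 13374) = 2771 - (-10918 + 8888)/(11916 - 13374) = 2771 - (-2030)/(-1458) = 2771 - (-2030)*(-1)/1458 = 2771 - 1*1015/729 = 2771 - 1015/729 = 2019044/729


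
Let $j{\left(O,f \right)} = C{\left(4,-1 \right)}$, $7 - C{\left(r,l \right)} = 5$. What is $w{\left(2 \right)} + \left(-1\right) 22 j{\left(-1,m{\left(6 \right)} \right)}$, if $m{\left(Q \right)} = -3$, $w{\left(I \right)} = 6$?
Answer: $-38$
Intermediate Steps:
$C{\left(r,l \right)} = 2$ ($C{\left(r,l \right)} = 7 - 5 = 2$)
$j{\left(O,f \right)} = 2$
$w{\left(2 \right)} + \left(-1\right) 22 j{\left(-1,m{\left(6 \right)} \right)} = 6 + \left(-1\right) 22 \cdot 2 = 6 - 44 = -38$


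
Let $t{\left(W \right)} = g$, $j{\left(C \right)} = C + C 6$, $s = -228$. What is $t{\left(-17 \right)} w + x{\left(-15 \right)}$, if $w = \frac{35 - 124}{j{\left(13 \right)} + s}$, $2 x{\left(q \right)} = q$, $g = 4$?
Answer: $- \frac{1343}{274} \approx -4.9015$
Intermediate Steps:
$x{\left(q \right)} = \frac{q}{2}$
$j{\left(C \right)} = 7 C$ ($j{\left(C \right)} = C + 6 C = 7 C$)
$t{\left(W \right)} = 4$
$w = \frac{89}{137}$ ($w = \frac{35 - 124}{7 \cdot 13 - 228} = - \frac{89}{91 - 228} = - \frac{89}{-137} = \left(-89\right) \left(- \frac{1}{137}\right) = \frac{89}{137} \approx 0.64964$)
$t{\left(-17 \right)} w + x{\left(-15 \right)} = 4 \cdot \frac{89}{137} + \frac{1}{2} \left(-15\right) = \frac{356}{137} - \frac{15}{2} = - \frac{1343}{274}$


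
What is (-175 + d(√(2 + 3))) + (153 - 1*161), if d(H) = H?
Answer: -183 + √5 ≈ -180.76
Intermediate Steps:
(-175 + d(√(2 + 3))) + (153 - 1*161) = (-175 + √(2 + 3)) + (153 - 1*161) = (-175 + √5) + (153 - 161) = (-175 + √5) - 8 = -183 + √5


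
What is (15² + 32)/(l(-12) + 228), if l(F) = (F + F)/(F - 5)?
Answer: 4369/3900 ≈ 1.1203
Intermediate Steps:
l(F) = 2*F/(-5 + F) (l(F) = (2*F)/(-5 + F) = 2*F/(-5 + F))
(15² + 32)/(l(-12) + 228) = (15² + 32)/(2*(-12)/(-5 - 12) + 228) = (225 + 32)/(2*(-12)/(-17) + 228) = 257/(2*(-12)*(-1/17) + 228) = 257/(24/17 + 228) = 257/(3900/17) = 257*(17/3900) = 4369/3900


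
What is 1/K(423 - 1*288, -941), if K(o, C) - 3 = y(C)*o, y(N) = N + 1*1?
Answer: -1/126897 ≈ -7.8804e-6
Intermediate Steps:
y(N) = 1 + N (y(N) = N + 1 = 1 + N)
K(o, C) = 3 + o*(1 + C) (K(o, C) = 3 + (1 + C)*o = 3 + o*(1 + C))
1/K(423 - 1*288, -941) = 1/(3 + (423 - 1*288)*(1 - 941)) = 1/(3 + (423 - 288)*(-940)) = 1/(3 + 135*(-940)) = 1/(3 - 126900) = 1/(-126897) = -1/126897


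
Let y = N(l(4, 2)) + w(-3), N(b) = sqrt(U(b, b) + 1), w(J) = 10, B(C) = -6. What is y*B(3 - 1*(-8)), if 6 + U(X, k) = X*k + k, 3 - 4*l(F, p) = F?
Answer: -60 - 3*I*sqrt(83)/2 ≈ -60.0 - 13.666*I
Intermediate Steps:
l(F, p) = 3/4 - F/4
U(X, k) = -6 + k + X*k (U(X, k) = -6 + (X*k + k) = -6 + (k + X*k) = -6 + k + X*k)
N(b) = sqrt(-5 + b + b**2) (N(b) = sqrt((-6 + b + b*b) + 1) = sqrt((-6 + b + b**2) + 1) = sqrt(-5 + b + b**2))
y = 10 + I*sqrt(83)/4 (y = sqrt(-5 + (3/4 - 1/4*4) + (3/4 - 1/4*4)**2) + 10 = sqrt(-5 + (3/4 - 1) + (3/4 - 1)**2) + 10 = sqrt(-5 - 1/4 + (-1/4)**2) + 10 = sqrt(-5 - 1/4 + 1/16) + 10 = sqrt(-83/16) + 10 = I*sqrt(83)/4 + 10 = 10 + I*sqrt(83)/4 ≈ 10.0 + 2.2776*I)
y*B(3 - 1*(-8)) = (10 + I*sqrt(83)/4)*(-6) = -60 - 3*I*sqrt(83)/2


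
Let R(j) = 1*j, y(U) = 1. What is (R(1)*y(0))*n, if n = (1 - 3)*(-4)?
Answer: 8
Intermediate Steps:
R(j) = j
n = 8 (n = -2*(-4) = 8)
(R(1)*y(0))*n = (1*1)*8 = 1*8 = 8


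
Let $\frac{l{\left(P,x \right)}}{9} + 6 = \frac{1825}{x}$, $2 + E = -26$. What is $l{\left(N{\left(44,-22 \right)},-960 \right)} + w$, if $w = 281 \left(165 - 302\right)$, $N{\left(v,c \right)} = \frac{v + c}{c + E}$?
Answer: $- \frac{2468359}{64} \approx -38568.0$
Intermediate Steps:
$E = -28$ ($E = -2 - 26 = -28$)
$N{\left(v,c \right)} = \frac{c + v}{-28 + c}$ ($N{\left(v,c \right)} = \frac{v + c}{c - 28} = \frac{c + v}{-28 + c}$)
$w = -38497$ ($w = 281 \left(-137\right) = -38497$)
$l{\left(P,x \right)} = -54 + \frac{16425}{x}$ ($l{\left(P,x \right)} = -54 + 9 \frac{1825}{x} = -54 + \frac{16425}{x}$)
$l{\left(N{\left(44,-22 \right)},-960 \right)} + w = \left(-54 + \frac{16425}{-960}\right) - 38497 = \left(-54 + 16425 \left(- \frac{1}{960}\right)\right) - 38497 = \left(-54 - \frac{1095}{64}\right) - 38497 = - \frac{4551}{64} - 38497 = - \frac{2468359}{64}$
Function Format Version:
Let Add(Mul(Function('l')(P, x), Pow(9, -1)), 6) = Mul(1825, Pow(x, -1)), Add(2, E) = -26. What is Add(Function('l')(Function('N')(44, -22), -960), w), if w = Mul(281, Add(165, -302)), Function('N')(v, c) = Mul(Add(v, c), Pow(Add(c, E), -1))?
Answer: Rational(-2468359, 64) ≈ -38568.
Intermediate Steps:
E = -28 (E = Add(-2, -26) = -28)
Function('N')(v, c) = Mul(Pow(Add(-28, c), -1), Add(c, v)) (Function('N')(v, c) = Mul(Add(v, c), Pow(Add(c, -28), -1)) = Mul(Add(c, v), Pow(Add(-28, c), -1)) = Mul(Pow(Add(-28, c), -1), Add(c, v)))
w = -38497 (w = Mul(281, -137) = -38497)
Function('l')(P, x) = Add(-54, Mul(16425, Pow(x, -1))) (Function('l')(P, x) = Add(-54, Mul(9, Mul(1825, Pow(x, -1)))) = Add(-54, Mul(16425, Pow(x, -1))))
Add(Function('l')(Function('N')(44, -22), -960), w) = Add(Add(-54, Mul(16425, Pow(-960, -1))), -38497) = Add(Add(-54, Mul(16425, Rational(-1, 960))), -38497) = Add(Add(-54, Rational(-1095, 64)), -38497) = Add(Rational(-4551, 64), -38497) = Rational(-2468359, 64)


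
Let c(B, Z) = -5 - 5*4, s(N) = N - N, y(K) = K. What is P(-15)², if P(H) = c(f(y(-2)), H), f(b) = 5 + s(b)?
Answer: 625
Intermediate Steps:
s(N) = 0
f(b) = 5 (f(b) = 5 + 0 = 5)
c(B, Z) = -25 (c(B, Z) = -5 - 20 = -25)
P(H) = -25
P(-15)² = (-25)² = 625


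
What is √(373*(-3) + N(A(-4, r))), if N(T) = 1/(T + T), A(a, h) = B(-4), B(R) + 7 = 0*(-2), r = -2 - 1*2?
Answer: I*√219338/14 ≈ 33.453*I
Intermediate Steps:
r = -4 (r = -2 - 2 = -4)
B(R) = -7 (B(R) = -7 + 0*(-2) = -7 + 0 = -7)
A(a, h) = -7
N(T) = 1/(2*T)
√(373*(-3) + N(A(-4, r))) = √(373*(-3) + (½)/(-7)) = √(-1119 + (½)*(-⅐)) = √(-1119 - 1/14) = √(-15667/14) = I*√219338/14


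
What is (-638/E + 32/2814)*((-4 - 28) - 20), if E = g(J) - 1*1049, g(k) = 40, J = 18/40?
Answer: -47518120/1419663 ≈ -33.471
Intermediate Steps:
J = 9/20 (J = 18*(1/40) = 9/20 ≈ 0.45000)
E = -1009 (E = 40 - 1*1049 = 40 - 1049 = -1009)
(-638/E + 32/2814)*((-4 - 28) - 20) = (-638/(-1009) + 32/2814)*((-4 - 28) - 20) = (-638*(-1/1009) + 32*(1/2814))*(-32 - 20) = (638/1009 + 16/1407)*(-52) = (913810/1419663)*(-52) = -47518120/1419663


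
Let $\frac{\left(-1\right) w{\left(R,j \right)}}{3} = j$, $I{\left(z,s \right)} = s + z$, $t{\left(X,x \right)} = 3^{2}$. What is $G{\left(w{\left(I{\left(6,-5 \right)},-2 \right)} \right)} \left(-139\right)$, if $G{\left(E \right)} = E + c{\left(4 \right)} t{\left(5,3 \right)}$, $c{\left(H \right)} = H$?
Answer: $-5838$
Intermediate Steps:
$t{\left(X,x \right)} = 9$
$w{\left(R,j \right)} = - 3 j$
$G{\left(E \right)} = 36 + E$ ($G{\left(E \right)} = E + 4 \cdot 9 = E + 36 = 36 + E$)
$G{\left(w{\left(I{\left(6,-5 \right)},-2 \right)} \right)} \left(-139\right) = \left(36 - -6\right) \left(-139\right) = \left(36 + 6\right) \left(-139\right) = 42 \left(-139\right) = -5838$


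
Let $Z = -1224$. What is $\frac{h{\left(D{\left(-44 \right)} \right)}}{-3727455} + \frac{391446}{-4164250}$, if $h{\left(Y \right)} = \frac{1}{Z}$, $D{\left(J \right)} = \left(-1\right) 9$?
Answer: $- \frac{178593515215007}{1899899468811000} \approx -0.094002$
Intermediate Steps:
$D{\left(J \right)} = -9$
$h{\left(Y \right)} = - \frac{1}{1224}$ ($h{\left(Y \right)} = \frac{1}{-1224} = - \frac{1}{1224}$)
$\frac{h{\left(D{\left(-44 \right)} \right)}}{-3727455} + \frac{391446}{-4164250} = - \frac{1}{1224 \left(-3727455\right)} + \frac{391446}{-4164250} = \left(- \frac{1}{1224}\right) \left(- \frac{1}{3727455}\right) + 391446 \left(- \frac{1}{4164250}\right) = \frac{1}{4562404920} - \frac{195723}{2082125} = - \frac{178593515215007}{1899899468811000}$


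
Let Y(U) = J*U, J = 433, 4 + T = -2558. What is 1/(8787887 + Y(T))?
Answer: 1/7678541 ≈ 1.3023e-7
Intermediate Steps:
T = -2562 (T = -4 - 2558 = -2562)
Y(U) = 433*U
1/(8787887 + Y(T)) = 1/(8787887 + 433*(-2562)) = 1/(8787887 - 1109346) = 1/7678541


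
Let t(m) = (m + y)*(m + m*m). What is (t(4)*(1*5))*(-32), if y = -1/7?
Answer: -86400/7 ≈ -12343.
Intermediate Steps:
y = -⅐ (y = -1*⅐ = -⅐ ≈ -0.14286)
t(m) = (-⅐ + m)*(m + m²) (t(m) = (m - ⅐)*(m + m*m) = (-⅐ + m)*(m + m²))
(t(4)*(1*5))*(-32) = (((⅐)*4*(-1 + 6*4 + 7*4²))*(1*5))*(-32) = (((⅐)*4*(-1 + 24 + 7*16))*5)*(-32) = (((⅐)*4*(-1 + 24 + 112))*5)*(-32) = (((⅐)*4*135)*5)*(-32) = ((540/7)*5)*(-32) = (2700/7)*(-32) = -86400/7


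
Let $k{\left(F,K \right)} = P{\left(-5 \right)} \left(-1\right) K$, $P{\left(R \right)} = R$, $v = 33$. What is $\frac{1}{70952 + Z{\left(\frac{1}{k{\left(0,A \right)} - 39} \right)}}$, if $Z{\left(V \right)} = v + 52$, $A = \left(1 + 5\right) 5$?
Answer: $\frac{1}{71037} \approx 1.4077 \cdot 10^{-5}$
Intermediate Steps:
$A = 30$ ($A = 6 \cdot 5 = 30$)
$k{\left(F,K \right)} = 5 K$ ($k{\left(F,K \right)} = \left(-5\right) \left(-1\right) K = 5 K$)
$Z{\left(V \right)} = 85$ ($Z{\left(V \right)} = 33 + 52 = 85$)
$\frac{1}{70952 + Z{\left(\frac{1}{k{\left(0,A \right)} - 39} \right)}} = \frac{1}{70952 + 85} = \frac{1}{71037}$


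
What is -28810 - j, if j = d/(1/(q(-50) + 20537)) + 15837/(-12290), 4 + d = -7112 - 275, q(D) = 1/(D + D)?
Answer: 18651314370131/122900 ≈ 1.5176e+8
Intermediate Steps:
q(D) = 1/(2*D)
d = -7391 (d = -4 + (-7112 - 275) = -4 - 7387 = -7391)
j = -18654855119131/122900 (j = -7391/(1/((½)/(-50) + 20537)) + 15837/(-12290) = -7391/(1/((½)*(-1/50) + 20537)) + 15837*(-1/12290) = -7391/(1/(-1/100 + 20537)) - 15837/12290 = -7391/(1/(2053699/100)) - 15837/12290 = -7391/100/2053699 - 15837/12290 = -7391*2053699/100 - 15837/12290 = -15178889309/100 - 15837/12290 = -18654855119131/122900 ≈ -1.5179e+8)
-28810 - j = -28810 - 1*(-18654855119131/122900) = -28810 + 18654855119131/122900 = 18651314370131/122900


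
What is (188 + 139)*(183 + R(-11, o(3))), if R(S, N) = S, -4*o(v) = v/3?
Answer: 56244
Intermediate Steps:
o(v) = -v/12 (o(v) = -v/(4*3) = -v/12)
(188 + 139)*(183 + R(-11, o(3))) = (188 + 139)*(183 - 11) = 327*172 = 56244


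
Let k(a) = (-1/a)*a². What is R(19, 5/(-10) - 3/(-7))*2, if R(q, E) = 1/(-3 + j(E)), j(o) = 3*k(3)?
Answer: -⅙ ≈ -0.16667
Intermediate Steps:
k(a) = -a
j(o) = -9 (j(o) = 3*(-1*3) = 3*(-3) = -9)
R(q, E) = -1/12 (R(q, E) = 1/(-3 - 9) = 1/(-12) = -1/12)
R(19, 5/(-10) - 3/(-7))*2 = -1/12*2 = -⅙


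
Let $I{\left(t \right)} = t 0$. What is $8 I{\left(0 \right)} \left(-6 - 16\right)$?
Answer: $0$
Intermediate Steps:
$I{\left(t \right)} = 0$
$8 I{\left(0 \right)} \left(-6 - 16\right) = 8 \cdot 0 \left(-6 - 16\right) = 0 \left(-6 - 16\right) = 0 \left(-22\right) = 0$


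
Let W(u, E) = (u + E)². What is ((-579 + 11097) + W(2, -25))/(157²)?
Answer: 11047/24649 ≈ 0.44817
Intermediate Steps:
W(u, E) = (E + u)²
((-579 + 11097) + W(2, -25))/(157²) = ((-579 + 11097) + (-25 + 2)²)/(157²) = (10518 + (-23)²)/24649 = (10518 + 529)*(1/24649) = 11047*(1/24649) = 11047/24649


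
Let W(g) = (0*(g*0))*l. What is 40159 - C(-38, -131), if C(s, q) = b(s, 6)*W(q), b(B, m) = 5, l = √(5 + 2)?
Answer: 40159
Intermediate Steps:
l = √7 ≈ 2.6458
W(g) = 0 (W(g) = (0*(g*0))*√7 = (0*0)*√7 = 0*√7 = 0)
C(s, q) = 0 (C(s, q) = 5*0 = 0)
40159 - C(-38, -131) = 40159 - 1*0 = 40159 + 0 = 40159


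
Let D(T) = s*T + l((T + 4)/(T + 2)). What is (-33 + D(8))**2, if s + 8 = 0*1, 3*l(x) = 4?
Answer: 82369/9 ≈ 9152.1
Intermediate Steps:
l(x) = 4/3 (l(x) = (1/3)*4 = 4/3)
s = -8 (s = -8 + 0*1 = -8 + 0 = -8)
D(T) = 4/3 - 8*T (D(T) = -8*T + 4/3 = 4/3 - 8*T)
(-33 + D(8))**2 = (-33 + (4/3 - 8*8))**2 = (-33 + (4/3 - 64))**2 = (-33 - 188/3)**2 = (-287/3)**2 = 82369/9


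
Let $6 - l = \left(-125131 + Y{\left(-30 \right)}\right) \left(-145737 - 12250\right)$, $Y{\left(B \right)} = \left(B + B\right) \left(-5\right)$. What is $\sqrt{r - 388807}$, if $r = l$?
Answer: $7 i \sqrt{402491102} \approx 1.4044 \cdot 10^{5} i$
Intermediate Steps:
$Y{\left(B \right)} = - 10 B$ ($Y{\left(B \right)} = 2 B \left(-5\right) = - 10 B$)
$l = -19721675191$ ($l = 6 - \left(-125131 - -300\right) \left(-145737 - 12250\right) = 6 - \left(-125131 + 300\right) \left(-157987\right) = 6 - \left(-124831\right) \left(-157987\right) = 6 - 19721675197 = -19721675191$)
$r = -19721675191$
$\sqrt{r - 388807} = \sqrt{-19721675191 - 388807} = \sqrt{-19722063998} = 7 i \sqrt{402491102}$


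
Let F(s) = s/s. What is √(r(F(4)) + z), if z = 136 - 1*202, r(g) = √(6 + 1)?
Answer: √(-66 + √7) ≈ 7.9595*I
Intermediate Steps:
F(s) = 1
r(g) = √7
z = -66 (z = 136 - 202 = -66)
√(r(F(4)) + z) = √(√7 - 66) = √(-66 + √7)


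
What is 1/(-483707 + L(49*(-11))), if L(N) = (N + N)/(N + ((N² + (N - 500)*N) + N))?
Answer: -788/381161117 ≈ -2.0674e-6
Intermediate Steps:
L(N) = 2*N/(N² + 2*N + N*(-500 + N)) (L(N) = (2*N)/(N + ((N² + (-500 + N)*N) + N)) = (2*N)/(N + ((N² + N*(-500 + N)) + N)) = (2*N)/(N + (N + N² + N*(-500 + N))) = (2*N)/(N² + 2*N + N*(-500 + N)) = 2*N/(N² + 2*N + N*(-500 + N)))
1/(-483707 + L(49*(-11))) = 1/(-483707 + 1/(-249 + 49*(-11))) = 1/(-483707 + 1/(-249 - 539)) = 1/(-483707 + 1/(-788)) = 1/(-483707 - 1/788) = 1/(-381161117/788) = -788/381161117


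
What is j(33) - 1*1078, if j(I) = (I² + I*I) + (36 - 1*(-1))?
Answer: 1137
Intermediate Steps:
j(I) = 37 + 2*I² (j(I) = (I² + I²) + (36 + 1) = 2*I² + 37 = 37 + 2*I²)
j(33) - 1*1078 = (37 + 2*33²) - 1*1078 = (37 + 2*1089) - 1078 = (37 + 2178) - 1078 = 2215 - 1078 = 1137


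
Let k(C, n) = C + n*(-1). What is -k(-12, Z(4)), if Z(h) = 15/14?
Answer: 183/14 ≈ 13.071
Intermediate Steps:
Z(h) = 15/14 (Z(h) = 15*(1/14) = 15/14)
k(C, n) = C - n
-k(-12, Z(4)) = -(-12 - 1*15/14) = -(-12 - 15/14) = -1*(-183/14) = 183/14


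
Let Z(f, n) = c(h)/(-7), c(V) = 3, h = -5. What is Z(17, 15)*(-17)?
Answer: 51/7 ≈ 7.2857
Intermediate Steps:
Z(f, n) = -3/7 (Z(f, n) = 3/(-7) = 3*(-⅐) = -3/7)
Z(17, 15)*(-17) = -3/7*(-17) = 51/7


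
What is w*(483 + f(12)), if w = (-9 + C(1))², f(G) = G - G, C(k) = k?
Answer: 30912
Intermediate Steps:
f(G) = 0
w = 64 (w = (-9 + 1)² = (-8)² = 64)
w*(483 + f(12)) = 64*(483 + 0) = 64*483 = 30912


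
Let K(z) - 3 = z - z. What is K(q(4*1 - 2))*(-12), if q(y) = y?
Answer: -36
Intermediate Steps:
K(z) = 3 (K(z) = 3 + (z - z) = 3 + 0 = 3)
K(q(4*1 - 2))*(-12) = 3*(-12) = -36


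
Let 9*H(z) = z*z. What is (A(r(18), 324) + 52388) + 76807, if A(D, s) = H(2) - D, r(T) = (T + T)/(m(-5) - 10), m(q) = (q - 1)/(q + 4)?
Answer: 1162840/9 ≈ 1.2920e+5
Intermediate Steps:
H(z) = z²/9 (H(z) = (z*z)/9 = z²/9)
m(q) = (-1 + q)/(4 + q)
r(T) = -T/2 (r(T) = (T + T)/((-1 - 5)/(4 - 5) - 10) = (2*T)/(-6/(-1) - 10) = (2*T)/(-1*(-6) - 10) = (2*T)/(6 - 10) = (2*T)/(-4) = (2*T)*(-¼) = -T/2)
A(D, s) = 4/9 - D (A(D, s) = (⅑)*2² - D = (⅑)*4 - D = 4/9 - D)
(A(r(18), 324) + 52388) + 76807 = ((4/9 - (-1)*18/2) + 52388) + 76807 = ((4/9 - 1*(-9)) + 52388) + 76807 = ((4/9 + 9) + 52388) + 76807 = (85/9 + 52388) + 76807 = 471577/9 + 76807 = 1162840/9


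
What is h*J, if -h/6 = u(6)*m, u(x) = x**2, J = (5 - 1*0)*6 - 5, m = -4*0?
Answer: 0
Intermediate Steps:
m = 0
J = 25 (J = (5 + 0)*6 - 5 = 5*6 - 5 = 30 - 5 = 25)
h = 0 (h = -6*6**2*0 = -216*0 = -6*0 = 0)
h*J = 0*25 = 0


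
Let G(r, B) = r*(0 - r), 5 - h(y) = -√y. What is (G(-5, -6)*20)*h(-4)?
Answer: -2500 - 1000*I ≈ -2500.0 - 1000.0*I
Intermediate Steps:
h(y) = 5 + √y (h(y) = 5 - (-1)*√y = 5 + √y)
G(r, B) = -r² (G(r, B) = r*(-r) = -r²)
(G(-5, -6)*20)*h(-4) = (-1*(-5)²*20)*(5 + √(-4)) = (-1*25*20)*(5 + 2*I) = (-25*20)*(5 + 2*I) = -500*(5 + 2*I) = -2500 - 1000*I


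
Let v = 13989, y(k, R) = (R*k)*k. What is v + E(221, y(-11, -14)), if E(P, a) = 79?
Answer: 14068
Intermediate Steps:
y(k, R) = R*k²
v + E(221, y(-11, -14)) = 13989 + 79 = 14068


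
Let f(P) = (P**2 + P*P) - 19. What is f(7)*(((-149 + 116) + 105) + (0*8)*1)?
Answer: 5688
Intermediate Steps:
f(P) = -19 + 2*P**2 (f(P) = (P**2 + P**2) - 19 = 2*P**2 - 19 = -19 + 2*P**2)
f(7)*(((-149 + 116) + 105) + (0*8)*1) = (-19 + 2*7**2)*(((-149 + 116) + 105) + (0*8)*1) = (-19 + 2*49)*((-33 + 105) + 0*1) = (-19 + 98)*(72 + 0) = 79*72 = 5688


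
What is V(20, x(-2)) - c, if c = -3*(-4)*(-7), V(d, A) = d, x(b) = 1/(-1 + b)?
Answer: 104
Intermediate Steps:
c = -84 (c = 12*(-7) = -84)
V(20, x(-2)) - c = 20 - 1*(-84) = 20 + 84 = 104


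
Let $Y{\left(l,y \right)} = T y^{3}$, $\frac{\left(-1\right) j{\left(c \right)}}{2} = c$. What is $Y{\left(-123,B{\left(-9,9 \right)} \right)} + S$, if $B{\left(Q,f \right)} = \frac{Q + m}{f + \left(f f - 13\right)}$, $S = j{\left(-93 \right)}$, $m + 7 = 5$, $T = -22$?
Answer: $\frac{63820}{343} \approx 186.06$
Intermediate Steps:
$j{\left(c \right)} = - 2 c$
$m = -2$ ($m = -7 + 5 = -2$)
$S = 186$ ($S = \left(-2\right) \left(-93\right) = 186$)
$B{\left(Q,f \right)} = \frac{-2 + Q}{-13 + f + f^{2}}$ ($B{\left(Q,f \right)} = \frac{Q - 2}{f + \left(f f - 13\right)} = \frac{-2 + Q}{f + \left(f^{2} - 13\right)} = \frac{-2 + Q}{f + \left(-13 + f^{2}\right)} = \frac{-2 + Q}{-13 + f + f^{2}}$)
$Y{\left(l,y \right)} = - 22 y^{3}$
$Y{\left(-123,B{\left(-9,9 \right)} \right)} + S = - 22 \left(\frac{-2 - 9}{-13 + 9 + 9^{2}}\right)^{3} + 186 = - 22 \left(\frac{1}{-13 + 9 + 81} \left(-11\right)\right)^{3} + 186 = - 22 \left(\frac{1}{77} \left(-11\right)\right)^{3} + 186 = - 22 \left(- \frac{1}{7}\right)^{3} + 186 = \left(-22\right) \left(- \frac{1}{343}\right) + 186 = \frac{22}{343} + 186 = \frac{63820}{343}$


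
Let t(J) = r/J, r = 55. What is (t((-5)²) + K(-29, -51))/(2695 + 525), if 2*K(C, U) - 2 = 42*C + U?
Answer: -6313/32200 ≈ -0.19606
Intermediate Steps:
K(C, U) = 1 + U/2 + 21*C (K(C, U) = 1 + (42*C + U)/2 = 1 + (U + 42*C)/2 = 1 + (U/2 + 21*C) = 1 + U/2 + 21*C)
t(J) = 55/J
(t((-5)²) + K(-29, -51))/(2695 + 525) = (55/((-5)²) + (1 + (½)*(-51) + 21*(-29)))/(2695 + 525) = (55/25 + (1 - 51/2 - 609))/3220 = (55*(1/25) - 1267/2)*(1/3220) = (11/5 - 1267/2)*(1/3220) = -6313/10*1/3220 = -6313/32200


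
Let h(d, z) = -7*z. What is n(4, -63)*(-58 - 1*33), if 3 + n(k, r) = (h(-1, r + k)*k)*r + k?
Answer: 9470825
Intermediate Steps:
n(k, r) = -3 + k + k*r*(-7*k - 7*r) (n(k, r) = -3 + (((-7*(r + k))*k)*r + k) = -3 + (((-7*(k + r))*k)*r + k) = -3 + (((-7*k - 7*r)*k)*r + k) = -3 + ((k*(-7*k - 7*r))*r + k) = -3 + (k*r*(-7*k - 7*r) + k) = -3 + (k + k*r*(-7*k - 7*r)) = -3 + k + k*r*(-7*k - 7*r))
n(4, -63)*(-58 - 1*33) = (-3 + 4 - 7*4*(-63)*(4 - 63))*(-58 - 1*33) = (-3 + 4 - 7*4*(-63)*(-59))*(-58 - 33) = (-3 + 4 - 104076)*(-91) = -104075*(-91) = 9470825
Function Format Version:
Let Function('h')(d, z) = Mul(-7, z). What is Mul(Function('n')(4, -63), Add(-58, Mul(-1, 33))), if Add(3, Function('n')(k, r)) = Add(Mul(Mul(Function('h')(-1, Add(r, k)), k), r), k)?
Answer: 9470825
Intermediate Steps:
Function('n')(k, r) = Add(-3, k, Mul(k, r, Add(Mul(-7, k), Mul(-7, r)))) (Function('n')(k, r) = Add(-3, Add(Mul(Mul(Mul(-7, Add(r, k)), k), r), k)) = Add(-3, Add(Mul(Mul(Mul(-7, Add(k, r)), k), r), k)) = Add(-3, Add(Mul(Mul(Add(Mul(-7, k), Mul(-7, r)), k), r), k)) = Add(-3, Add(Mul(Mul(k, Add(Mul(-7, k), Mul(-7, r))), r), k)) = Add(-3, Add(Mul(k, r, Add(Mul(-7, k), Mul(-7, r))), k)) = Add(-3, Add(k, Mul(k, r, Add(Mul(-7, k), Mul(-7, r))))) = Add(-3, k, Mul(k, r, Add(Mul(-7, k), Mul(-7, r)))))
Mul(Function('n')(4, -63), Add(-58, Mul(-1, 33))) = Mul(Add(-3, 4, Mul(-7, 4, -63, Add(4, -63))), Add(-58, Mul(-1, 33))) = Mul(Add(-3, 4, Mul(-7, 4, -63, -59)), Add(-58, -33)) = Mul(Add(-3, 4, -104076), -91) = Mul(-104075, -91) = 9470825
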